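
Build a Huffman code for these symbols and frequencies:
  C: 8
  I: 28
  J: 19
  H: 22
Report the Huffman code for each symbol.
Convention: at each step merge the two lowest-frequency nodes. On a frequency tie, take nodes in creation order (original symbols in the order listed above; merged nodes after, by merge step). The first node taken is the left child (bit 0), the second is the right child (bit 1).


Huffman tree construction:
Step 1: Merge C(8) + J(19) = 27
Step 2: Merge H(22) + (C+J)(27) = 49
Step 3: Merge I(28) + (H+(C+J))(49) = 77
Read each symbol's code off the tree from the root (left child = 0, right child = 1).

Codes:
  C: 110 (length 3)
  I: 0 (length 1)
  J: 111 (length 3)
  H: 10 (length 2)
Average code length: 153/77 = 1.9870 bits/symbol


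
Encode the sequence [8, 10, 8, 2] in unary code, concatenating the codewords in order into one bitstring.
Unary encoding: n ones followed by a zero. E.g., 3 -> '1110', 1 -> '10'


Encode each number as n ones followed by a terminating 0:
  8 -> 111111110 (9 bits)
  10 -> 11111111110 (11 bits)
  8 -> 111111110 (9 bits)
  2 -> 110 (3 bits)
Total length = 9 + 11 + 9 + 3 = 32 bits.

Unary([8, 10, 8, 2]) = 11111111011111111110111111110110 (32 bits)


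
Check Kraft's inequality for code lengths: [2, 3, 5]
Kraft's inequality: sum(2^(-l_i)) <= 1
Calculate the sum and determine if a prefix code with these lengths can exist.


Sum = 2^(-2) + 2^(-3) + 2^(-5)
    = 0.25 + 0.125 + 0.03125
    = 13/32 = 0.40625
Since 0.40625 <= 1, Kraft's inequality IS satisfied.
A prefix code with these lengths CAN exist.

Kraft sum = 0.40625. Satisfied.


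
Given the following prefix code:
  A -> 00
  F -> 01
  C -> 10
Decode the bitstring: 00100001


Decoding step by step:
Bits 00 -> A
Bits 10 -> C
Bits 00 -> A
Bits 01 -> F


Decoded message: ACAF


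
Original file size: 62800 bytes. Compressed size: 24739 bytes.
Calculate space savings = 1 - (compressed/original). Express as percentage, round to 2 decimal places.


ratio = compressed/original = 24739/62800 = 0.393933
savings = 1 - ratio = 1 - 0.393933 = 0.606067
as a percentage: 0.606067 * 100 = 60.61%

Space savings = 1 - 24739/62800 = 60.61%


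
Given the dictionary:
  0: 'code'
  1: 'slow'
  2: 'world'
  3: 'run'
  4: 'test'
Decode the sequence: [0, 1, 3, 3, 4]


Look up each index in the dictionary:
  0 -> 'code'
  1 -> 'slow'
  3 -> 'run'
  3 -> 'run'
  4 -> 'test'

Decoded: "code slow run run test"


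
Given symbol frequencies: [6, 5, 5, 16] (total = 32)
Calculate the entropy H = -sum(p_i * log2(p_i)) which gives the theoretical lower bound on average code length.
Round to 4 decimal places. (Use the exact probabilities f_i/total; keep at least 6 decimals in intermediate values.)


Per-symbol terms -p_i * log2(p_i) with p_i = f_i/32:
  p = 6/32 = 0.187500: log2(p) = -2.415037, -p*log2(p) = 0.452820
  p = 5/32 = 0.156250: log2(p) = -2.678072, -p*log2(p) = 0.418449
  p = 5/32 = 0.156250: log2(p) = -2.678072, -p*log2(p) = 0.418449
  p = 16/32 = 0.500000: log2(p) = -1.000000, -p*log2(p) = 0.500000
H = 0.452820 + 0.418449 + 0.418449 + 0.500000 = 1.789718

H = 1.7897 bits/symbol


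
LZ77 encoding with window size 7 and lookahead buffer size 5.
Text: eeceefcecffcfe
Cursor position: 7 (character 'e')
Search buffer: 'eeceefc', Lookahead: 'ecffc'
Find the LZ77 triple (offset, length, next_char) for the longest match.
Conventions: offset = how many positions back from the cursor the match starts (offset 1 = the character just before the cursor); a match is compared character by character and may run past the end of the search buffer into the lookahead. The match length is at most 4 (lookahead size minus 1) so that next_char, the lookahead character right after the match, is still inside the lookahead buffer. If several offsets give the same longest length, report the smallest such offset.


Try each offset into the search buffer:
  offset=1 (pos 6, char 'c'): match length 0
  offset=2 (pos 5, char 'f'): match length 0
  offset=3 (pos 4, char 'e'): match length 1
  offset=4 (pos 3, char 'e'): match length 1
  offset=5 (pos 2, char 'c'): match length 0
  offset=6 (pos 1, char 'e'): match length 2
  offset=7 (pos 0, char 'e'): match length 1
Longest match has length 2 at offset 6.
next_char = character at position 7 + 2 = 9 -> 'f'

Best match: offset=6, length=2 (matching 'ec' starting at position 1)
LZ77 triple: (6, 2, 'f')


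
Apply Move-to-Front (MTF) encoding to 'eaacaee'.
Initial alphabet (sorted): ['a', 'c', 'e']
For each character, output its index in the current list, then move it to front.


MTF encoding:
'e': index 2 in ['a', 'c', 'e'] -> ['e', 'a', 'c']
'a': index 1 in ['e', 'a', 'c'] -> ['a', 'e', 'c']
'a': index 0 in ['a', 'e', 'c'] -> ['a', 'e', 'c']
'c': index 2 in ['a', 'e', 'c'] -> ['c', 'a', 'e']
'a': index 1 in ['c', 'a', 'e'] -> ['a', 'c', 'e']
'e': index 2 in ['a', 'c', 'e'] -> ['e', 'a', 'c']
'e': index 0 in ['e', 'a', 'c'] -> ['e', 'a', 'c']


Output: [2, 1, 0, 2, 1, 2, 0]


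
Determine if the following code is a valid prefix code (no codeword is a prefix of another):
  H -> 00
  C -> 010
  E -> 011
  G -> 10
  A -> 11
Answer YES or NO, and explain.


Checking each pair (does one codeword prefix another?):
  H='00' vs C='010': no prefix
  H='00' vs E='011': no prefix
  H='00' vs G='10': no prefix
  H='00' vs A='11': no prefix
  C='010' vs H='00': no prefix
  C='010' vs E='011': no prefix
  C='010' vs G='10': no prefix
  C='010' vs A='11': no prefix
  E='011' vs H='00': no prefix
  E='011' vs C='010': no prefix
  E='011' vs G='10': no prefix
  E='011' vs A='11': no prefix
  G='10' vs H='00': no prefix
  G='10' vs C='010': no prefix
  G='10' vs E='011': no prefix
  G='10' vs A='11': no prefix
  A='11' vs H='00': no prefix
  A='11' vs C='010': no prefix
  A='11' vs E='011': no prefix
  A='11' vs G='10': no prefix
No violation found over all pairs.

YES -- this is a valid prefix code. No codeword is a prefix of any other codeword.


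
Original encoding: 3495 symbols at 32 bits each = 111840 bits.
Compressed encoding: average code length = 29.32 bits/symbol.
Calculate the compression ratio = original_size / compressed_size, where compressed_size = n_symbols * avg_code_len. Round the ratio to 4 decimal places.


original_size = n_symbols * orig_bits = 3495 * 32 = 111840 bits
compressed_size = n_symbols * avg_code_len = 3495 * 29.32 = 102473.4 bits
ratio = original_size / compressed_size = 111840 / 102473.4 = 1.0914

Compression ratio = 1.0914


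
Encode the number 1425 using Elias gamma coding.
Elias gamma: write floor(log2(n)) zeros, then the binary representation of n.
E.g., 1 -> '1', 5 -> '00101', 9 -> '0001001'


num_bits = floor(log2(1425)) + 1 = 11
leading_zeros = num_bits - 1 = 10
binary(1425) = 10110010001

Elias gamma(1425) = '0000000000' + '10110010001' = 000000000010110010001 (21 bits)


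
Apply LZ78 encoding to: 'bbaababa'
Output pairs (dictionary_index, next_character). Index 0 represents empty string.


LZ78 encoding steps:
Dictionary: {0: ''}
Step 1: w='' (idx 0), next='b' -> output (0, 'b'), add 'b' as idx 1
Step 2: w='b' (idx 1), next='a' -> output (1, 'a'), add 'ba' as idx 2
Step 3: w='' (idx 0), next='a' -> output (0, 'a'), add 'a' as idx 3
Step 4: w='ba' (idx 2), next='b' -> output (2, 'b'), add 'bab' as idx 4
Step 5: w='a' (idx 3), end of input -> output (3, '')


Encoded: [(0, 'b'), (1, 'a'), (0, 'a'), (2, 'b'), (3, '')]


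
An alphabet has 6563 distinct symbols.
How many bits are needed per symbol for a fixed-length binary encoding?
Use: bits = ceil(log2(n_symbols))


log2(6563) = 12.6801
Bracket: 2^12 = 4096 < 6563 <= 2^13 = 8192
So ceil(log2(6563)) = 13

bits = ceil(log2(6563)) = ceil(12.6801) = 13 bits


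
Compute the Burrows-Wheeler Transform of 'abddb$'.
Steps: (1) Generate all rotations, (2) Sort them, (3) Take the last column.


Rotations (sorted):
  0: $abddb -> last char: b
  1: abddb$ -> last char: $
  2: b$abdd -> last char: d
  3: bddb$a -> last char: a
  4: db$abd -> last char: d
  5: ddb$ab -> last char: b


BWT = b$dadb


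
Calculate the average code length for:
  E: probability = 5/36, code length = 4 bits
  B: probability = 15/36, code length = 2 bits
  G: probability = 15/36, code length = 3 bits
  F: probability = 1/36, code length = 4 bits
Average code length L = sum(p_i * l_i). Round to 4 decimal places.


Weighted contributions p_i * l_i:
  E: (5/36) * 4 = 20/36
  B: (15/36) * 2 = 30/36
  G: (15/36) * 3 = 45/36
  F: (1/36) * 4 = 4/36
Sum = (20 + 30 + 45 + 4)/36 = 99/36

L = 99/36 = 2.7500 bits/symbol


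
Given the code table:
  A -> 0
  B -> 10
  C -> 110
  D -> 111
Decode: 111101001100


Decoding:
111 -> D
10 -> B
10 -> B
0 -> A
110 -> C
0 -> A


Result: DBBACA


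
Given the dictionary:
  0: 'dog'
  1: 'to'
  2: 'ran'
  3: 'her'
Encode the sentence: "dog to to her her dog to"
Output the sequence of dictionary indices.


Look up each word in the dictionary:
  'dog' -> 0
  'to' -> 1
  'to' -> 1
  'her' -> 3
  'her' -> 3
  'dog' -> 0
  'to' -> 1

Encoded: [0, 1, 1, 3, 3, 0, 1]


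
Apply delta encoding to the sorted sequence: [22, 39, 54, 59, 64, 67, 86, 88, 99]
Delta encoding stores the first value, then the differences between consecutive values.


First value: 22
Deltas:
  39 - 22 = 17
  54 - 39 = 15
  59 - 54 = 5
  64 - 59 = 5
  67 - 64 = 3
  86 - 67 = 19
  88 - 86 = 2
  99 - 88 = 11


Delta encoded: [22, 17, 15, 5, 5, 3, 19, 2, 11]


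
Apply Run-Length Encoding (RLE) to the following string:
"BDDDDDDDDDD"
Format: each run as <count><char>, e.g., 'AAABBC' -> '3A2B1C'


Scanning runs left to right:
  i=0: run of 'B' x 1 -> '1B'
  i=1: run of 'D' x 10 -> '10D'

RLE = 1B10D


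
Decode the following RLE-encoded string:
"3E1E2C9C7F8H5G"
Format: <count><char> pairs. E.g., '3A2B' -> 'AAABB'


Expanding each <count><char> pair:
  3E -> 'EEE'
  1E -> 'E'
  2C -> 'CC'
  9C -> 'CCCCCCCCC'
  7F -> 'FFFFFFF'
  8H -> 'HHHHHHHH'
  5G -> 'GGGGG'

Decoded = EEEECCCCCCCCCCCFFFFFFFHHHHHHHHGGGGG


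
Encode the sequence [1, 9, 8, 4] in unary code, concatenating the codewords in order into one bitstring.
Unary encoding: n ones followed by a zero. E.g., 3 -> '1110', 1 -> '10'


Encode each number as n ones followed by a terminating 0:
  1 -> 10 (2 bits)
  9 -> 1111111110 (10 bits)
  8 -> 111111110 (9 bits)
  4 -> 11110 (5 bits)
Total length = 2 + 10 + 9 + 5 = 26 bits.

Unary([1, 9, 8, 4]) = 10111111111011111111011110 (26 bits)


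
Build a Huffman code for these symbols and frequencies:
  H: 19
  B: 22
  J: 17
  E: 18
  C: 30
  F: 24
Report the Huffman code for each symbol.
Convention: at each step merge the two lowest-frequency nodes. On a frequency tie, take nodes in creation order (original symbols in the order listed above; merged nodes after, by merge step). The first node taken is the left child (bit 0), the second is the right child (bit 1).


Huffman tree construction:
Step 1: Merge J(17) + E(18) = 35
Step 2: Merge H(19) + B(22) = 41
Step 3: Merge F(24) + C(30) = 54
Step 4: Merge (J+E)(35) + (H+B)(41) = 76
Step 5: Merge (F+C)(54) + ((J+E)+(H+B))(76) = 130
Read each symbol's code off the tree from the root (left child = 0, right child = 1).

Codes:
  H: 110 (length 3)
  B: 111 (length 3)
  J: 100 (length 3)
  E: 101 (length 3)
  C: 01 (length 2)
  F: 00 (length 2)
Average code length: 336/130 = 2.5846 bits/symbol


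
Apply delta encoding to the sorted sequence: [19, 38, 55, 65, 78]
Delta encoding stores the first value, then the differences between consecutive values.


First value: 19
Deltas:
  38 - 19 = 19
  55 - 38 = 17
  65 - 55 = 10
  78 - 65 = 13


Delta encoded: [19, 19, 17, 10, 13]


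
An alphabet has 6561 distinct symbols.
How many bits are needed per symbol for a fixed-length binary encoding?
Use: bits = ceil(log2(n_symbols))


log2(6561) = 12.6797
Bracket: 2^12 = 4096 < 6561 <= 2^13 = 8192
So ceil(log2(6561)) = 13

bits = ceil(log2(6561)) = ceil(12.6797) = 13 bits


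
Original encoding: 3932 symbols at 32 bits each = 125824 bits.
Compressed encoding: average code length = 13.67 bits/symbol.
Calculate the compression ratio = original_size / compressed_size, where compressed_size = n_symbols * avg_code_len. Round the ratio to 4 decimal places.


original_size = n_symbols * orig_bits = 3932 * 32 = 125824 bits
compressed_size = n_symbols * avg_code_len = 3932 * 13.67 = 53750.44 bits
ratio = original_size / compressed_size = 125824 / 53750.44 = 2.3409

Compression ratio = 2.3409


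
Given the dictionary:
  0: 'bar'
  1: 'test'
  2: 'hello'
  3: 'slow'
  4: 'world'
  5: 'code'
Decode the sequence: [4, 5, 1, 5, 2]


Look up each index in the dictionary:
  4 -> 'world'
  5 -> 'code'
  1 -> 'test'
  5 -> 'code'
  2 -> 'hello'

Decoded: "world code test code hello"


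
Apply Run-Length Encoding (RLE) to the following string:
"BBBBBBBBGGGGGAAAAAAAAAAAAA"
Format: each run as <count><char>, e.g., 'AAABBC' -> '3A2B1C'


Scanning runs left to right:
  i=0: run of 'B' x 8 -> '8B'
  i=8: run of 'G' x 5 -> '5G'
  i=13: run of 'A' x 13 -> '13A'

RLE = 8B5G13A


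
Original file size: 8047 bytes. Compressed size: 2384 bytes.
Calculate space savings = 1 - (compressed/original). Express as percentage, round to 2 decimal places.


ratio = compressed/original = 2384/8047 = 0.296259
savings = 1 - ratio = 1 - 0.296259 = 0.703741
as a percentage: 0.703741 * 100 = 70.37%

Space savings = 1 - 2384/8047 = 70.37%


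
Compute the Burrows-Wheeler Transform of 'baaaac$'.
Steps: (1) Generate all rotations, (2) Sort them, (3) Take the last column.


Rotations (sorted):
  0: $baaaac -> last char: c
  1: aaaac$b -> last char: b
  2: aaac$ba -> last char: a
  3: aac$baa -> last char: a
  4: ac$baaa -> last char: a
  5: baaaac$ -> last char: $
  6: c$baaaa -> last char: a


BWT = cbaaa$a


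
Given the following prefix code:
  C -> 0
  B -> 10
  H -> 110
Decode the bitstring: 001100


Decoding step by step:
Bits 0 -> C
Bits 0 -> C
Bits 110 -> H
Bits 0 -> C


Decoded message: CCHC


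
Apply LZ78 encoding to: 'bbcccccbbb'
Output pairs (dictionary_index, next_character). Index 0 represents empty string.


LZ78 encoding steps:
Dictionary: {0: ''}
Step 1: w='' (idx 0), next='b' -> output (0, 'b'), add 'b' as idx 1
Step 2: w='b' (idx 1), next='c' -> output (1, 'c'), add 'bc' as idx 2
Step 3: w='' (idx 0), next='c' -> output (0, 'c'), add 'c' as idx 3
Step 4: w='c' (idx 3), next='c' -> output (3, 'c'), add 'cc' as idx 4
Step 5: w='c' (idx 3), next='b' -> output (3, 'b'), add 'cb' as idx 5
Step 6: w='b' (idx 1), next='b' -> output (1, 'b'), add 'bb' as idx 6


Encoded: [(0, 'b'), (1, 'c'), (0, 'c'), (3, 'c'), (3, 'b'), (1, 'b')]


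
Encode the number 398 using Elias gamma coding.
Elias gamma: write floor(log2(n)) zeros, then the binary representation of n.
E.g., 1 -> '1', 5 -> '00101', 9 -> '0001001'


num_bits = floor(log2(398)) + 1 = 9
leading_zeros = num_bits - 1 = 8
binary(398) = 110001110

Elias gamma(398) = '00000000' + '110001110' = 00000000110001110 (17 bits)


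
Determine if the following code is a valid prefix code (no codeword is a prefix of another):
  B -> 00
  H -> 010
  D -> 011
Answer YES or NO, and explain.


Checking each pair (does one codeword prefix another?):
  B='00' vs H='010': no prefix
  B='00' vs D='011': no prefix
  H='010' vs B='00': no prefix
  H='010' vs D='011': no prefix
  D='011' vs B='00': no prefix
  D='011' vs H='010': no prefix
No violation found over all pairs.

YES -- this is a valid prefix code. No codeword is a prefix of any other codeword.


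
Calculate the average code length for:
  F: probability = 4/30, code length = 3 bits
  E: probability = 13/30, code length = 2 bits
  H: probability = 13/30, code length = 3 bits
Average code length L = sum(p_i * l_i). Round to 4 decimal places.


Weighted contributions p_i * l_i:
  F: (4/30) * 3 = 12/30
  E: (13/30) * 2 = 26/30
  H: (13/30) * 3 = 39/30
Sum = (12 + 26 + 39)/30 = 77/30

L = 77/30 = 2.5667 bits/symbol


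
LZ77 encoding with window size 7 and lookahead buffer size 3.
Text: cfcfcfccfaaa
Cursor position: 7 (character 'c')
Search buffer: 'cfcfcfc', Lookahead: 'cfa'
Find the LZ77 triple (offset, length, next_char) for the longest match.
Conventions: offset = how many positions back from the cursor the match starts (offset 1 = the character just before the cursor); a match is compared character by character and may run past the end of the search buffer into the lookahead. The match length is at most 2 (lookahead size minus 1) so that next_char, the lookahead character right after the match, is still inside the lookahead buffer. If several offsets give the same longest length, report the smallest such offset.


Try each offset into the search buffer:
  offset=1 (pos 6, char 'c'): match length 1
  offset=2 (pos 5, char 'f'): match length 0
  offset=3 (pos 4, char 'c'): match length 2
  offset=4 (pos 3, char 'f'): match length 0
  offset=5 (pos 2, char 'c'): match length 2
  offset=6 (pos 1, char 'f'): match length 0
  offset=7 (pos 0, char 'c'): match length 2
Longest match has length 2, found at offsets 3, 5, 7; take the smallest, offset 3.
next_char = character at position 7 + 2 = 9 -> 'a'

Best match: offset=3, length=2 (matching 'cf' starting at position 4)
LZ77 triple: (3, 2, 'a')


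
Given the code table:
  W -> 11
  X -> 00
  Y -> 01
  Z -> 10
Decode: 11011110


Decoding:
11 -> W
01 -> Y
11 -> W
10 -> Z


Result: WYWZ


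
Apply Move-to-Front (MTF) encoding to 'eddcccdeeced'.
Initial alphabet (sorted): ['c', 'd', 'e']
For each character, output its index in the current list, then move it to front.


MTF encoding:
'e': index 2 in ['c', 'd', 'e'] -> ['e', 'c', 'd']
'd': index 2 in ['e', 'c', 'd'] -> ['d', 'e', 'c']
'd': index 0 in ['d', 'e', 'c'] -> ['d', 'e', 'c']
'c': index 2 in ['d', 'e', 'c'] -> ['c', 'd', 'e']
'c': index 0 in ['c', 'd', 'e'] -> ['c', 'd', 'e']
'c': index 0 in ['c', 'd', 'e'] -> ['c', 'd', 'e']
'd': index 1 in ['c', 'd', 'e'] -> ['d', 'c', 'e']
'e': index 2 in ['d', 'c', 'e'] -> ['e', 'd', 'c']
'e': index 0 in ['e', 'd', 'c'] -> ['e', 'd', 'c']
'c': index 2 in ['e', 'd', 'c'] -> ['c', 'e', 'd']
'e': index 1 in ['c', 'e', 'd'] -> ['e', 'c', 'd']
'd': index 2 in ['e', 'c', 'd'] -> ['d', 'e', 'c']


Output: [2, 2, 0, 2, 0, 0, 1, 2, 0, 2, 1, 2]


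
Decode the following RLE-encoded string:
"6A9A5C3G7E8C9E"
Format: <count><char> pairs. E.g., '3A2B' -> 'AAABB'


Expanding each <count><char> pair:
  6A -> 'AAAAAA'
  9A -> 'AAAAAAAAA'
  5C -> 'CCCCC'
  3G -> 'GGG'
  7E -> 'EEEEEEE'
  8C -> 'CCCCCCCC'
  9E -> 'EEEEEEEEE'

Decoded = AAAAAAAAAAAAAAACCCCCGGGEEEEEEECCCCCCCCEEEEEEEEE


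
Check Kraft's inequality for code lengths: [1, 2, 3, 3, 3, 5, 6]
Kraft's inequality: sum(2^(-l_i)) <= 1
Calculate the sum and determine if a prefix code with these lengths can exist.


Sum = 2^(-1) + 2^(-2) + 2^(-3) + 2^(-3) + 2^(-3) + 2^(-5) + 2^(-6)
    = 0.5 + 0.25 + 0.125 + 0.125 + 0.125 + 0.03125 + 0.015625
    = 75/64 = 1.171875
Since 1.171875 > 1, Kraft's inequality is NOT satisfied.
A prefix code with these lengths CANNOT exist.

Kraft sum = 1.171875. Not satisfied.


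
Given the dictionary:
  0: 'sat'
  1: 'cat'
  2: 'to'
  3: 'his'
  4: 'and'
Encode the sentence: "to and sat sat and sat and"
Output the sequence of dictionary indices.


Look up each word in the dictionary:
  'to' -> 2
  'and' -> 4
  'sat' -> 0
  'sat' -> 0
  'and' -> 4
  'sat' -> 0
  'and' -> 4

Encoded: [2, 4, 0, 0, 4, 0, 4]


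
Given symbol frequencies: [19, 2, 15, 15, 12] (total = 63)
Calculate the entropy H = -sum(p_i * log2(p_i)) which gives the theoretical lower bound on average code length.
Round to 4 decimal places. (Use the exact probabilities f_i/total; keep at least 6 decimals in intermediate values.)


Per-symbol terms -p_i * log2(p_i) with p_i = f_i/63:
  p = 19/63 = 0.301587: log2(p) = -1.729352, -p*log2(p) = 0.521551
  p = 2/63 = 0.031746: log2(p) = -4.977280, -p*log2(p) = 0.158009
  p = 15/63 = 0.238095: log2(p) = -2.070389, -p*log2(p) = 0.492950
  p = 15/63 = 0.238095: log2(p) = -2.070389, -p*log2(p) = 0.492950
  p = 12/63 = 0.190476: log2(p) = -2.392317, -p*log2(p) = 0.455680
H = 0.521551 + 0.158009 + 0.492950 + 0.492950 + 0.455680 = 2.121140

H = 2.1211 bits/symbol


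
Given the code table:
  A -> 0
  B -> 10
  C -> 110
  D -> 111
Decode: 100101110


Decoding:
10 -> B
0 -> A
10 -> B
111 -> D
0 -> A


Result: BABDA


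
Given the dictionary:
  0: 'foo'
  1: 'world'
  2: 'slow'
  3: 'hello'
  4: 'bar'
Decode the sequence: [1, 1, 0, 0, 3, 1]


Look up each index in the dictionary:
  1 -> 'world'
  1 -> 'world'
  0 -> 'foo'
  0 -> 'foo'
  3 -> 'hello'
  1 -> 'world'

Decoded: "world world foo foo hello world"


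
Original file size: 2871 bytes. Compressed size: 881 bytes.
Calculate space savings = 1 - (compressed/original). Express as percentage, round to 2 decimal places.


ratio = compressed/original = 881/2871 = 0.306862
savings = 1 - ratio = 1 - 0.306862 = 0.693138
as a percentage: 0.693138 * 100 = 69.31%

Space savings = 1 - 881/2871 = 69.31%


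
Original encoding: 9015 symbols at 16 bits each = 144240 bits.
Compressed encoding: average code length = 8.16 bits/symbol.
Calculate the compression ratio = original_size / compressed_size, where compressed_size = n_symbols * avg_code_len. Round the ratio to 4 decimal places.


original_size = n_symbols * orig_bits = 9015 * 16 = 144240 bits
compressed_size = n_symbols * avg_code_len = 9015 * 8.16 = 73562.4 bits
ratio = original_size / compressed_size = 144240 / 73562.4 = 1.9608

Compression ratio = 1.9608


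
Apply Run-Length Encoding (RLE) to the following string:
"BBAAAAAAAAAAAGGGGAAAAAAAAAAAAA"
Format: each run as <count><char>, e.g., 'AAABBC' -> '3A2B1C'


Scanning runs left to right:
  i=0: run of 'B' x 2 -> '2B'
  i=2: run of 'A' x 11 -> '11A'
  i=13: run of 'G' x 4 -> '4G'
  i=17: run of 'A' x 13 -> '13A'

RLE = 2B11A4G13A


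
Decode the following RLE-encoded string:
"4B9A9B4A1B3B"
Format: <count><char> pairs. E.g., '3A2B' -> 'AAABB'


Expanding each <count><char> pair:
  4B -> 'BBBB'
  9A -> 'AAAAAAAAA'
  9B -> 'BBBBBBBBB'
  4A -> 'AAAA'
  1B -> 'B'
  3B -> 'BBB'

Decoded = BBBBAAAAAAAAABBBBBBBBBAAAABBBB


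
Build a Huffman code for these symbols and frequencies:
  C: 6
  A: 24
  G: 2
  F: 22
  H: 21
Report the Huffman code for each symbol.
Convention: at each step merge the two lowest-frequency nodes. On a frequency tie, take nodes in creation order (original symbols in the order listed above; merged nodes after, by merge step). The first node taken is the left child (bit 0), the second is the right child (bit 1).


Huffman tree construction:
Step 1: Merge G(2) + C(6) = 8
Step 2: Merge (G+C)(8) + H(21) = 29
Step 3: Merge F(22) + A(24) = 46
Step 4: Merge ((G+C)+H)(29) + (F+A)(46) = 75
Read each symbol's code off the tree from the root (left child = 0, right child = 1).

Codes:
  C: 001 (length 3)
  A: 11 (length 2)
  G: 000 (length 3)
  F: 10 (length 2)
  H: 01 (length 2)
Average code length: 158/75 = 2.1067 bits/symbol


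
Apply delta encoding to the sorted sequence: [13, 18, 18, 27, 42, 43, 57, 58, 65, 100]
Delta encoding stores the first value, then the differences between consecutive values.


First value: 13
Deltas:
  18 - 13 = 5
  18 - 18 = 0
  27 - 18 = 9
  42 - 27 = 15
  43 - 42 = 1
  57 - 43 = 14
  58 - 57 = 1
  65 - 58 = 7
  100 - 65 = 35


Delta encoded: [13, 5, 0, 9, 15, 1, 14, 1, 7, 35]


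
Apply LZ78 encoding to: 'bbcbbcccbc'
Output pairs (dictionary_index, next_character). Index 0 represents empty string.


LZ78 encoding steps:
Dictionary: {0: ''}
Step 1: w='' (idx 0), next='b' -> output (0, 'b'), add 'b' as idx 1
Step 2: w='b' (idx 1), next='c' -> output (1, 'c'), add 'bc' as idx 2
Step 3: w='b' (idx 1), next='b' -> output (1, 'b'), add 'bb' as idx 3
Step 4: w='' (idx 0), next='c' -> output (0, 'c'), add 'c' as idx 4
Step 5: w='c' (idx 4), next='c' -> output (4, 'c'), add 'cc' as idx 5
Step 6: w='bc' (idx 2), end of input -> output (2, '')


Encoded: [(0, 'b'), (1, 'c'), (1, 'b'), (0, 'c'), (4, 'c'), (2, '')]


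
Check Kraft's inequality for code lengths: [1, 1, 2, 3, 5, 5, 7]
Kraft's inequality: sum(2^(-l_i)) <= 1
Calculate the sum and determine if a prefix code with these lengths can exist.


Sum = 2^(-1) + 2^(-1) + 2^(-2) + 2^(-3) + 2^(-5) + 2^(-5) + 2^(-7)
    = 0.5 + 0.5 + 0.25 + 0.125 + 0.03125 + 0.03125 + 0.0078125
    = 185/128 = 1.4453125
Since 1.4453125 > 1, Kraft's inequality is NOT satisfied.
A prefix code with these lengths CANNOT exist.

Kraft sum = 1.4453125. Not satisfied.


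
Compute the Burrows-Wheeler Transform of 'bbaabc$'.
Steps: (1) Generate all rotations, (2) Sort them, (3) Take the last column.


Rotations (sorted):
  0: $bbaabc -> last char: c
  1: aabc$bb -> last char: b
  2: abc$bba -> last char: a
  3: baabc$b -> last char: b
  4: bbaabc$ -> last char: $
  5: bc$bbaa -> last char: a
  6: c$bbaab -> last char: b


BWT = cbab$ab


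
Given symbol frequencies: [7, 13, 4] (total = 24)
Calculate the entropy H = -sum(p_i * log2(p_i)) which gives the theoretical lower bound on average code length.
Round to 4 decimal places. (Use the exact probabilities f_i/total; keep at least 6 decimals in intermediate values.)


Per-symbol terms -p_i * log2(p_i) with p_i = f_i/24:
  p = 7/24 = 0.291667: log2(p) = -1.777608, -p*log2(p) = 0.518469
  p = 13/24 = 0.541667: log2(p) = -0.884523, -p*log2(p) = 0.479117
  p = 4/24 = 0.166667: log2(p) = -2.584963, -p*log2(p) = 0.430827
H = 0.518469 + 0.479117 + 0.430827 = 1.428413

H = 1.4284 bits/symbol


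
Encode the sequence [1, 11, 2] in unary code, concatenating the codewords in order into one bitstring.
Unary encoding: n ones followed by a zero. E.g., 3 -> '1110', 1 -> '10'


Encode each number as n ones followed by a terminating 0:
  1 -> 10 (2 bits)
  11 -> 111111111110 (12 bits)
  2 -> 110 (3 bits)
Total length = 2 + 12 + 3 = 17 bits.

Unary([1, 11, 2]) = 10111111111110110 (17 bits)


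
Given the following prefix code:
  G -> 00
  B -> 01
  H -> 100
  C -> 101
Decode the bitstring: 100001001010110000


Decoding step by step:
Bits 100 -> H
Bits 00 -> G
Bits 100 -> H
Bits 101 -> C
Bits 01 -> B
Bits 100 -> H
Bits 00 -> G


Decoded message: HGHCBHG


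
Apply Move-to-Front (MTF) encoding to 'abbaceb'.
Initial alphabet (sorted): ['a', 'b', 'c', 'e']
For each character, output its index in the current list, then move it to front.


MTF encoding:
'a': index 0 in ['a', 'b', 'c', 'e'] -> ['a', 'b', 'c', 'e']
'b': index 1 in ['a', 'b', 'c', 'e'] -> ['b', 'a', 'c', 'e']
'b': index 0 in ['b', 'a', 'c', 'e'] -> ['b', 'a', 'c', 'e']
'a': index 1 in ['b', 'a', 'c', 'e'] -> ['a', 'b', 'c', 'e']
'c': index 2 in ['a', 'b', 'c', 'e'] -> ['c', 'a', 'b', 'e']
'e': index 3 in ['c', 'a', 'b', 'e'] -> ['e', 'c', 'a', 'b']
'b': index 3 in ['e', 'c', 'a', 'b'] -> ['b', 'e', 'c', 'a']


Output: [0, 1, 0, 1, 2, 3, 3]


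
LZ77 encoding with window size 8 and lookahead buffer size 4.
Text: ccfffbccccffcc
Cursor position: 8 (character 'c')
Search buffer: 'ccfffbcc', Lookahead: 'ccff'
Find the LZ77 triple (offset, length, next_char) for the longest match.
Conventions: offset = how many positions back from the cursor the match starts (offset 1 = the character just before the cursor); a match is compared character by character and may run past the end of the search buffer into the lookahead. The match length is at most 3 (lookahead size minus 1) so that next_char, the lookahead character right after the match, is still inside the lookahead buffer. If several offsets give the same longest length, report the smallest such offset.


Try each offset into the search buffer:
  offset=1 (pos 7, char 'c'): match length 2
  offset=2 (pos 6, char 'c'): match length 2
  offset=3 (pos 5, char 'b'): match length 0
  offset=4 (pos 4, char 'f'): match length 0
  offset=5 (pos 3, char 'f'): match length 0
  offset=6 (pos 2, char 'f'): match length 0
  offset=7 (pos 1, char 'c'): match length 1
  offset=8 (pos 0, char 'c'): match length 3
Longest match has length 3 at offset 8.
next_char = character at position 8 + 3 = 11 -> 'f'

Best match: offset=8, length=3 (matching 'ccf' starting at position 0)
LZ77 triple: (8, 3, 'f')


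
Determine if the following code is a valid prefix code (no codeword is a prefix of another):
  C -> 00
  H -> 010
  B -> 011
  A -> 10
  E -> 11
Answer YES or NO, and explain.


Checking each pair (does one codeword prefix another?):
  C='00' vs H='010': no prefix
  C='00' vs B='011': no prefix
  C='00' vs A='10': no prefix
  C='00' vs E='11': no prefix
  H='010' vs C='00': no prefix
  H='010' vs B='011': no prefix
  H='010' vs A='10': no prefix
  H='010' vs E='11': no prefix
  B='011' vs C='00': no prefix
  B='011' vs H='010': no prefix
  B='011' vs A='10': no prefix
  B='011' vs E='11': no prefix
  A='10' vs C='00': no prefix
  A='10' vs H='010': no prefix
  A='10' vs B='011': no prefix
  A='10' vs E='11': no prefix
  E='11' vs C='00': no prefix
  E='11' vs H='010': no prefix
  E='11' vs B='011': no prefix
  E='11' vs A='10': no prefix
No violation found over all pairs.

YES -- this is a valid prefix code. No codeword is a prefix of any other codeword.


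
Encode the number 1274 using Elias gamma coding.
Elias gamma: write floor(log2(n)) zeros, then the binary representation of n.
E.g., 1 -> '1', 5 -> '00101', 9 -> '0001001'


num_bits = floor(log2(1274)) + 1 = 11
leading_zeros = num_bits - 1 = 10
binary(1274) = 10011111010

Elias gamma(1274) = '0000000000' + '10011111010' = 000000000010011111010 (21 bits)


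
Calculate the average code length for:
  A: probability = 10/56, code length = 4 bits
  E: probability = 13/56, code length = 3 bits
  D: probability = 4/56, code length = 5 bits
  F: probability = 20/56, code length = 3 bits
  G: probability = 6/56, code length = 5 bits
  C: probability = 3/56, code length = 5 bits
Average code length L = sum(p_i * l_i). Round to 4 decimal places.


Weighted contributions p_i * l_i:
  A: (10/56) * 4 = 40/56
  E: (13/56) * 3 = 39/56
  D: (4/56) * 5 = 20/56
  F: (20/56) * 3 = 60/56
  G: (6/56) * 5 = 30/56
  C: (3/56) * 5 = 15/56
Sum = (40 + 39 + 20 + 60 + 30 + 15)/56 = 204/56

L = 204/56 = 3.6429 bits/symbol


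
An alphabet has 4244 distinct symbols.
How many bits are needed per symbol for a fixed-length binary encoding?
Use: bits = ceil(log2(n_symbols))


log2(4244) = 12.0512
Bracket: 2^12 = 4096 < 4244 <= 2^13 = 8192
So ceil(log2(4244)) = 13

bits = ceil(log2(4244)) = ceil(12.0512) = 13 bits


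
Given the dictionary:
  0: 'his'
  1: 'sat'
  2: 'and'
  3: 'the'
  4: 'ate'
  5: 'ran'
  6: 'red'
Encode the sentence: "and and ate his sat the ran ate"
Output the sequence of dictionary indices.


Look up each word in the dictionary:
  'and' -> 2
  'and' -> 2
  'ate' -> 4
  'his' -> 0
  'sat' -> 1
  'the' -> 3
  'ran' -> 5
  'ate' -> 4

Encoded: [2, 2, 4, 0, 1, 3, 5, 4]


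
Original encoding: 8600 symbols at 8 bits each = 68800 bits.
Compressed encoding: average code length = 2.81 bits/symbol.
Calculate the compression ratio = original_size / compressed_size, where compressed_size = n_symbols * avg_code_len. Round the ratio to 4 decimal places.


original_size = n_symbols * orig_bits = 8600 * 8 = 68800 bits
compressed_size = n_symbols * avg_code_len = 8600 * 2.81 = 24166.0 bits
ratio = original_size / compressed_size = 68800 / 24166.0 = 2.847

Compression ratio = 2.847


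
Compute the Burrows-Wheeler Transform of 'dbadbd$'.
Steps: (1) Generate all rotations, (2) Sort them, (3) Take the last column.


Rotations (sorted):
  0: $dbadbd -> last char: d
  1: adbd$db -> last char: b
  2: badbd$d -> last char: d
  3: bd$dbad -> last char: d
  4: d$dbadb -> last char: b
  5: dbadbd$ -> last char: $
  6: dbd$dba -> last char: a


BWT = dbddb$a


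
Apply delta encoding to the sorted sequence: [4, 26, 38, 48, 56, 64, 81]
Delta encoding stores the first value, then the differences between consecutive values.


First value: 4
Deltas:
  26 - 4 = 22
  38 - 26 = 12
  48 - 38 = 10
  56 - 48 = 8
  64 - 56 = 8
  81 - 64 = 17


Delta encoded: [4, 22, 12, 10, 8, 8, 17]


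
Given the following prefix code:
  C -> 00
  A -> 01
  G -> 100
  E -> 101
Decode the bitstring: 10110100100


Decoding step by step:
Bits 101 -> E
Bits 101 -> E
Bits 00 -> C
Bits 100 -> G


Decoded message: EECG


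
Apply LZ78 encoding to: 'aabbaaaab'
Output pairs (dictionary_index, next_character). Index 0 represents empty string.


LZ78 encoding steps:
Dictionary: {0: ''}
Step 1: w='' (idx 0), next='a' -> output (0, 'a'), add 'a' as idx 1
Step 2: w='a' (idx 1), next='b' -> output (1, 'b'), add 'ab' as idx 2
Step 3: w='' (idx 0), next='b' -> output (0, 'b'), add 'b' as idx 3
Step 4: w='a' (idx 1), next='a' -> output (1, 'a'), add 'aa' as idx 4
Step 5: w='aa' (idx 4), next='b' -> output (4, 'b'), add 'aab' as idx 5


Encoded: [(0, 'a'), (1, 'b'), (0, 'b'), (1, 'a'), (4, 'b')]


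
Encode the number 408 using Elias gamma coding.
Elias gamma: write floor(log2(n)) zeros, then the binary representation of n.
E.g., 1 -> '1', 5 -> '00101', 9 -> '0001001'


num_bits = floor(log2(408)) + 1 = 9
leading_zeros = num_bits - 1 = 8
binary(408) = 110011000

Elias gamma(408) = '00000000' + '110011000' = 00000000110011000 (17 bits)


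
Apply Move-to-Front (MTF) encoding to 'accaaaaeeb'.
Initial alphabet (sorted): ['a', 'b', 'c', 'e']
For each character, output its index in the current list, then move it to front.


MTF encoding:
'a': index 0 in ['a', 'b', 'c', 'e'] -> ['a', 'b', 'c', 'e']
'c': index 2 in ['a', 'b', 'c', 'e'] -> ['c', 'a', 'b', 'e']
'c': index 0 in ['c', 'a', 'b', 'e'] -> ['c', 'a', 'b', 'e']
'a': index 1 in ['c', 'a', 'b', 'e'] -> ['a', 'c', 'b', 'e']
'a': index 0 in ['a', 'c', 'b', 'e'] -> ['a', 'c', 'b', 'e']
'a': index 0 in ['a', 'c', 'b', 'e'] -> ['a', 'c', 'b', 'e']
'a': index 0 in ['a', 'c', 'b', 'e'] -> ['a', 'c', 'b', 'e']
'e': index 3 in ['a', 'c', 'b', 'e'] -> ['e', 'a', 'c', 'b']
'e': index 0 in ['e', 'a', 'c', 'b'] -> ['e', 'a', 'c', 'b']
'b': index 3 in ['e', 'a', 'c', 'b'] -> ['b', 'e', 'a', 'c']


Output: [0, 2, 0, 1, 0, 0, 0, 3, 0, 3]


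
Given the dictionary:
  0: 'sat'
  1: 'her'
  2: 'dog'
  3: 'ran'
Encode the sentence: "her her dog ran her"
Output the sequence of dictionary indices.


Look up each word in the dictionary:
  'her' -> 1
  'her' -> 1
  'dog' -> 2
  'ran' -> 3
  'her' -> 1

Encoded: [1, 1, 2, 3, 1]


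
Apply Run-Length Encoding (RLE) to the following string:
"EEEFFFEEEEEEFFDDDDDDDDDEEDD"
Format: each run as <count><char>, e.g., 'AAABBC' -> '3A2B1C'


Scanning runs left to right:
  i=0: run of 'E' x 3 -> '3E'
  i=3: run of 'F' x 3 -> '3F'
  i=6: run of 'E' x 6 -> '6E'
  i=12: run of 'F' x 2 -> '2F'
  i=14: run of 'D' x 9 -> '9D'
  i=23: run of 'E' x 2 -> '2E'
  i=25: run of 'D' x 2 -> '2D'

RLE = 3E3F6E2F9D2E2D


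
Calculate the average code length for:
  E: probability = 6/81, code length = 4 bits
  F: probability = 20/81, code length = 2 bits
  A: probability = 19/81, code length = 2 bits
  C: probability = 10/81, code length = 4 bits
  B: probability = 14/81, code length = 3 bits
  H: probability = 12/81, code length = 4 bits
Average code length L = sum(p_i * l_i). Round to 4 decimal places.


Weighted contributions p_i * l_i:
  E: (6/81) * 4 = 24/81
  F: (20/81) * 2 = 40/81
  A: (19/81) * 2 = 38/81
  C: (10/81) * 4 = 40/81
  B: (14/81) * 3 = 42/81
  H: (12/81) * 4 = 48/81
Sum = (24 + 40 + 38 + 40 + 42 + 48)/81 = 232/81

L = 232/81 = 2.8642 bits/symbol


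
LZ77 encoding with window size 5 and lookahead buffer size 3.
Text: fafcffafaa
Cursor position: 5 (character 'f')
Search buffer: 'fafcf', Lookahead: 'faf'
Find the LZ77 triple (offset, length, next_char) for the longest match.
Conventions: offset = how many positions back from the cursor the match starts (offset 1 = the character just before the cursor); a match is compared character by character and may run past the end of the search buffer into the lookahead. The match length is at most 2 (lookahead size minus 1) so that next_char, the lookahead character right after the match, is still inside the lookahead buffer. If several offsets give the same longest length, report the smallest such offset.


Try each offset into the search buffer:
  offset=1 (pos 4, char 'f'): match length 1
  offset=2 (pos 3, char 'c'): match length 0
  offset=3 (pos 2, char 'f'): match length 1
  offset=4 (pos 1, char 'a'): match length 0
  offset=5 (pos 0, char 'f'): match length 2
Longest match has length 2 at offset 5.
next_char = character at position 5 + 2 = 7 -> 'f'

Best match: offset=5, length=2 (matching 'fa' starting at position 0)
LZ77 triple: (5, 2, 'f')


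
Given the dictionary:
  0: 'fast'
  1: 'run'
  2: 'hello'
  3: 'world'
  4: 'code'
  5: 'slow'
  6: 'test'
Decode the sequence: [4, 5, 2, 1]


Look up each index in the dictionary:
  4 -> 'code'
  5 -> 'slow'
  2 -> 'hello'
  1 -> 'run'

Decoded: "code slow hello run"


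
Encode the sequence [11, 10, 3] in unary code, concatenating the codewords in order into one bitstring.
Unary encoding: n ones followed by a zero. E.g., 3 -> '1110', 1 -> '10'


Encode each number as n ones followed by a terminating 0:
  11 -> 111111111110 (12 bits)
  10 -> 11111111110 (11 bits)
  3 -> 1110 (4 bits)
Total length = 12 + 11 + 4 = 27 bits.

Unary([11, 10, 3]) = 111111111110111111111101110 (27 bits)


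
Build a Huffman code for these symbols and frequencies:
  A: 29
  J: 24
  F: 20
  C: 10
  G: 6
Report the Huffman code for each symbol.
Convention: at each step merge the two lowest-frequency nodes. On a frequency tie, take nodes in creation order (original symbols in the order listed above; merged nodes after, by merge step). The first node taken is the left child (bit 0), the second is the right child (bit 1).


Huffman tree construction:
Step 1: Merge G(6) + C(10) = 16
Step 2: Merge (G+C)(16) + F(20) = 36
Step 3: Merge J(24) + A(29) = 53
Step 4: Merge ((G+C)+F)(36) + (J+A)(53) = 89
Read each symbol's code off the tree from the root (left child = 0, right child = 1).

Codes:
  A: 11 (length 2)
  J: 10 (length 2)
  F: 01 (length 2)
  C: 001 (length 3)
  G: 000 (length 3)
Average code length: 194/89 = 2.1798 bits/symbol


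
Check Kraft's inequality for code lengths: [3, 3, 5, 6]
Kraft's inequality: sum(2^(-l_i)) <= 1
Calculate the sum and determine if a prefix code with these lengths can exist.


Sum = 2^(-3) + 2^(-3) + 2^(-5) + 2^(-6)
    = 0.125 + 0.125 + 0.03125 + 0.015625
    = 19/64 = 0.296875
Since 0.296875 <= 1, Kraft's inequality IS satisfied.
A prefix code with these lengths CAN exist.

Kraft sum = 0.296875. Satisfied.


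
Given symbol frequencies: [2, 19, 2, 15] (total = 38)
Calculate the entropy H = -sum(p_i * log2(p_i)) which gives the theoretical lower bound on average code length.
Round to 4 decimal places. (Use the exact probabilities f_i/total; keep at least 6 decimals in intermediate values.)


Per-symbol terms -p_i * log2(p_i) with p_i = f_i/38:
  p = 2/38 = 0.052632: log2(p) = -4.247928, -p*log2(p) = 0.223575
  p = 19/38 = 0.500000: log2(p) = -1.000000, -p*log2(p) = 0.500000
  p = 2/38 = 0.052632: log2(p) = -4.247928, -p*log2(p) = 0.223575
  p = 15/38 = 0.394737: log2(p) = -1.341037, -p*log2(p) = 0.529357
H = 0.223575 + 0.500000 + 0.223575 + 0.529357 = 1.476507

H = 1.4765 bits/symbol


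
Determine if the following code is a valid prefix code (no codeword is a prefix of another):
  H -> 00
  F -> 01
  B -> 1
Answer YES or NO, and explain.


Checking each pair (does one codeword prefix another?):
  H='00' vs F='01': no prefix
  H='00' vs B='1': no prefix
  F='01' vs H='00': no prefix
  F='01' vs B='1': no prefix
  B='1' vs H='00': no prefix
  B='1' vs F='01': no prefix
No violation found over all pairs.

YES -- this is a valid prefix code. No codeword is a prefix of any other codeword.


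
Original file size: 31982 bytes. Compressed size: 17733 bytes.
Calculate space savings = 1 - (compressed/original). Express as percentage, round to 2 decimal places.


ratio = compressed/original = 17733/31982 = 0.554468
savings = 1 - ratio = 1 - 0.554468 = 0.445532
as a percentage: 0.445532 * 100 = 44.55%

Space savings = 1 - 17733/31982 = 44.55%


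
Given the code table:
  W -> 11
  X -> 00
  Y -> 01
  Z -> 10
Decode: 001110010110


Decoding:
00 -> X
11 -> W
10 -> Z
01 -> Y
01 -> Y
10 -> Z


Result: XWZYYZ
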